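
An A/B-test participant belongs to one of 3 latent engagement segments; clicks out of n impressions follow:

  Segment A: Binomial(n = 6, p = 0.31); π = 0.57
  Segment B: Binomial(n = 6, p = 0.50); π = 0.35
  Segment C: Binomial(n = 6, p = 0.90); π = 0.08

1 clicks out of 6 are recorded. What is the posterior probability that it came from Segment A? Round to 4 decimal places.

0.8348

P(component k | x) = w_k·f_k(x) / marginal(x), where marginal(x) = Σ_j w_j·f_j(x).
Component likelihoods at x = 1 clicks out of 6:
  p_A = C(6,1)·0.31^1·0.69^5 = 6·0.31·0.156403 = 0.29091
  p_B = C(6,1)·0.50^1·0.50^5 = 6·0.5·0.03125 = 0.09375
  p_C = C(6,1)·0.90^1·0.10^5 = 6·0.9·1e-05 = 5.4e-05
Multiply by the mixture weights:
  w_A·p_A = 0.57 × 0.29091 = 0.165819
  w_B·p_B = 0.35 × 0.09375 = 0.0328125
  w_C·p_C = 0.08 × 5.4e-05 = 4.32e-06
Normaliser: 0.165819 + 0.0328125 + 4.32e-06 = 0.198635
So the posterior for Segment A is 0.165819 / 0.198635 ≈ 0.8348.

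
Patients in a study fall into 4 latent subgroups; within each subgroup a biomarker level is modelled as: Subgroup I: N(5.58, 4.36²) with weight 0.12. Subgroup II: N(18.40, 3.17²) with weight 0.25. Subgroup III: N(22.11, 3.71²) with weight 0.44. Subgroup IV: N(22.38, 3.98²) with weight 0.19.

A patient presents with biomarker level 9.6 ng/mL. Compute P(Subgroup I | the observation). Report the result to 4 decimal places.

0.8844

P(component k | x) = P(Z=k)·f_k(x) / marginal(x), where marginal(x) = Σ_j P(Z=j)·f_j(x).
Component likelihoods at x = 9.6 ng/mL:
  L_I = (1/(4.36·√(2π)))·exp(−(9.6−5.58)²/(2·4.36²)) = 0.091501·exp(-0.42506) = 0.0598168
  L_II = (1/(3.17·√(2π)))·exp(−(9.6−18.40)²/(2·3.17²)) = 0.125849·exp(-3.85316) = 0.0026696
  L_III = (1/(3.71·√(2π)))·exp(−(9.6−22.11)²/(2·3.71²)) = 0.107532·exp(-5.68508) = 0.000365204
  L_IV = (1/(3.98·√(2π)))·exp(−(9.6−22.38)²/(2·3.98²)) = 0.100237·exp(-5.15544) = 0.000578161
Multiply by the mixture weights:
  P(Z=I)·L_I = 0.12 × 0.0598168 = 0.00717801
  P(Z=II)·L_II = 0.25 × 0.0026696 = 0.000667399
  P(Z=III)·L_III = 0.44 × 0.000365204 = 0.00016069
  P(Z=IV)·L_IV = 0.19 × 0.000578161 = 0.000109851
Sum: 0.00717801 + 0.000667399 + 0.00016069 + 0.000109851 = 0.00811595
P(Subgroup I | the observation) ≈ 0.8844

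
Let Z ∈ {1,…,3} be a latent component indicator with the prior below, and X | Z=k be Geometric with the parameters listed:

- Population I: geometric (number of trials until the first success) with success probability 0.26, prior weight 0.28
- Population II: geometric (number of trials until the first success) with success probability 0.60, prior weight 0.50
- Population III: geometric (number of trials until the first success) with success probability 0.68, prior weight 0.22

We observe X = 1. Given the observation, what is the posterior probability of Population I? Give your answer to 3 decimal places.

P(component k | x) = w_k·f_k(x) / marginal(x), where marginal(x) = Σ_j w_j·f_j(x).
Geometric probabilities:
  p_I = 0.26
  p_II = 0.6
  p_III = 0.68
Weight by the priors:
  w_I·p_I = 0.28 × 0.26 = 0.0728
  w_II·p_II = 0.50 × 0.6 = 0.3
  w_III·p_III = 0.22 × 0.68 = 0.1496
Normaliser: 0.0728 + 0.3 + 0.1496 = 0.5224
P(Population I | x) ≈ 0.139

0.139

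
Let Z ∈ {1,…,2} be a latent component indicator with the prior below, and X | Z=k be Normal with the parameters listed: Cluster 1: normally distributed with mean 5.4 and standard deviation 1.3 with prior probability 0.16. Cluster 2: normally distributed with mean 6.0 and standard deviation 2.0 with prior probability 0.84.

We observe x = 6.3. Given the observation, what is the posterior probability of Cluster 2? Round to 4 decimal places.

The responsibility of component k is π_k f_k(x) divided by Σ_j π_j f_j(x).
Evaluate each component's likelihood at the observed value:
  p_1 = (1/(1.3·√(2π)))·exp(−(6.3−5.4)²/(2·1.3²)) = 0.306879·exp(-0.23964) = 0.241485
  p_2 = (1/(2.0·√(2π)))·exp(−(6.3−6.0)²/(2·2.0²)) = 0.199471·exp(-0.01125) = 0.19724
Multiply by the mixture weights:
  π_1·p_1 = 0.16 × 0.241485 = 0.0386376
  π_2·p_2 = 0.84 × 0.19724 = 0.165681
Evidence: 0.0386376 + 0.165681 = 0.204319
Responsibility of Cluster 2: 0.165681 / 0.204319 ≈ 0.8109

0.8109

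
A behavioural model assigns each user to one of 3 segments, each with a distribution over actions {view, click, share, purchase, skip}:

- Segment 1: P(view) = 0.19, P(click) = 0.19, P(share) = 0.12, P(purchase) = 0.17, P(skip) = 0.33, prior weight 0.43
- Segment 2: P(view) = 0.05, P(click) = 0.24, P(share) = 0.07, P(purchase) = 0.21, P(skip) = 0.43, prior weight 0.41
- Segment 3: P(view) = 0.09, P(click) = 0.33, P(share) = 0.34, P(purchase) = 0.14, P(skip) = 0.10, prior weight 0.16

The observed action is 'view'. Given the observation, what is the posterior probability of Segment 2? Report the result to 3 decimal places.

0.176

Posterior ∝ prior × likelihood, so P(k | x) ∝ π_k f_k(x); normalise over all components.
Evaluate each component's likelihood at the observed value:
  p_1 = 0.19
  p_2 = 0.05
  p_3 = 0.09
Unnormalised posteriors:
  π_1·p_1 = 0.43 × 0.19 = 0.0817
  π_2·p_2 = 0.41 × 0.05 = 0.0205
  π_3·p_3 = 0.16 × 0.09 = 0.0144
Denominator: 0.0817 + 0.0205 + 0.0144 = 0.1166
P(Segment 2 | 'view') = 0.0205 / 0.1166 ≈ 0.176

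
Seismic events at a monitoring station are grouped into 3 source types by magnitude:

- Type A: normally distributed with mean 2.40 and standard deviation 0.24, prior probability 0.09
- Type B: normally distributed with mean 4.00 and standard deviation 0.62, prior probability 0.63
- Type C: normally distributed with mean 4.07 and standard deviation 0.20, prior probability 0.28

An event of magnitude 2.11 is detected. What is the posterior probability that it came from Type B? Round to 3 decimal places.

0.051

P(component k | x) = π_k·f_k(x) / marginal(x), where marginal(x) = Σ_j π_j·f_j(x).
Evaluate each component's likelihood at the observed value:
  p_A = 0.80103
  p_B = 0.00617507
  p_C = 2.7865e-21
Prior × likelihood for each component:
  π_A·p_A = 0.09 × 0.80103 = 0.0720927
  π_B·p_B = 0.63 × 0.00617507 = 0.0038903
  π_C·p_C = 0.28 × 2.7865e-21 = 7.8022e-22
Evidence: 0.0720927 + 0.0038903 + 7.8022e-22 = 0.075983
P(Type B | the observation) = 0.0038903 / 0.075983 ≈ 0.051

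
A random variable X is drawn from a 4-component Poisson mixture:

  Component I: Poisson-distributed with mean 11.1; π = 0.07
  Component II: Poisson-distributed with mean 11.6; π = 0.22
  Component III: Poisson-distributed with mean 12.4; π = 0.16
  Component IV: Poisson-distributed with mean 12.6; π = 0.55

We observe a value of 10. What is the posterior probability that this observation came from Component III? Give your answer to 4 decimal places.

0.1562

P(component k | x) = π_k·f_k(x) / marginal(x), where marginal(x) = Σ_j π_j·f_j(x).
Evaluate each component's likelihood at the observed value:
  L_I = e^(−11.1)·11.1^10/10! = 0.118249
  L_II = e^(−11.6)·11.6^10/10! = 0.11143
  L_III = e^(−12.4)·12.4^10/10! = 0.0975444
  L_IV = e^(−12.6)·12.6^10/10! = 0.0937199
Prior × likelihood for each component:
  π_I·L_I = 0.07 × 0.118249 = 0.00827744
  π_II·L_II = 0.22 × 0.11143 = 0.0245145
  π_III·L_III = 0.16 × 0.0975444 = 0.0156071
  π_IV·L_IV = 0.55 × 0.0937199 = 0.051546
Denominator: 0.00827744 + 0.0245145 + 0.0156071 + 0.051546 = 0.099945
P(Component III | x) = 0.0156071 / 0.099945 ≈ 0.1562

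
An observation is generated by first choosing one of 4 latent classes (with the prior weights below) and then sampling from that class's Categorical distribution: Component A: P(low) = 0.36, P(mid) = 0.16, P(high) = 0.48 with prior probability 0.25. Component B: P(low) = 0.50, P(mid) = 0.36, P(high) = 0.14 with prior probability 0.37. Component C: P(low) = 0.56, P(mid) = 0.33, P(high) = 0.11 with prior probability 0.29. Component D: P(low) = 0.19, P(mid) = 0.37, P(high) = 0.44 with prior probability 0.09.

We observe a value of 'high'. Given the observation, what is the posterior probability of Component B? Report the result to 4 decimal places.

Apply Bayes' rule: the posterior for each component is proportional to its prior times its likelihood at x.
Categorical probabilities:
  p_A = 0.48
  p_B = 0.14
  p_C = 0.11
  p_D = 0.44
Unnormalised posteriors:
  π_A·p_A = 0.25 × 0.48 = 0.12
  π_B·p_B = 0.37 × 0.14 = 0.0518
  π_C·p_C = 0.29 × 0.11 = 0.0319
  π_D·p_D = 0.09 × 0.44 = 0.0396
Evidence: 0.12 + 0.0518 + 0.0319 + 0.0396 = 0.2433
Responsibility of Component B: 0.0518 / 0.2433 ≈ 0.2129

0.2129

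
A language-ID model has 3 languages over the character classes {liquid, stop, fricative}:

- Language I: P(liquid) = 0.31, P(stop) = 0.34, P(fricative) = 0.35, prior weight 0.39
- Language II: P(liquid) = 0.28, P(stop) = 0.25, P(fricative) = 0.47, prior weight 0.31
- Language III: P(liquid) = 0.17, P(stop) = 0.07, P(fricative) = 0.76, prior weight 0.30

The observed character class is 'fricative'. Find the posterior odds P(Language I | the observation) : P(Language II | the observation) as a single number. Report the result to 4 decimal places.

The posterior odds equal the prior odds times the likelihood ratio: (π_i/π_j)·(f_i(x)/f_j(x)).
Component likelihoods at x = 'fricative':
  p_I = P(fricative | comp) = 0.35
  p_II = P(fricative | comp) = 0.47
  p_III = P(fricative | comp) = 0.76
0.1365 / 0.1457 ≈ 0.9369

0.9369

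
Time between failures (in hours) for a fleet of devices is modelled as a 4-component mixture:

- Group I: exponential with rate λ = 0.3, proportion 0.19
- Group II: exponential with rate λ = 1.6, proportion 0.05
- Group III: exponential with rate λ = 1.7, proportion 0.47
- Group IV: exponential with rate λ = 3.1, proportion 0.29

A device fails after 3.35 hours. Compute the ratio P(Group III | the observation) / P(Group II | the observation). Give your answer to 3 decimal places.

Only the two components matter; the odds are (w_i f_i(x)) / (w_j f_j(x)).
Component likelihoods at x = 3.35 hours:
  p_I = 0.3·e^(−0.3·3.35) = 0.3·e^(−1.0050) = 0.109813
  p_II = 1.6·e^(−1.6·3.35) = 1.6·e^(−5.3600) = 0.00752145
  p_III = 1.7·e^(−1.7·3.35) = 1.7·e^(−5.6950) = 0.00571665
  p_IV = 3.1·e^(−3.1·3.35) = 3.1·e^(−10.3850) = 9.57665e-05
Odds = (0.47/0.05) × (0.00571665/0.00752145) = 9.4 × 0.760047 ≈ 7.144

7.144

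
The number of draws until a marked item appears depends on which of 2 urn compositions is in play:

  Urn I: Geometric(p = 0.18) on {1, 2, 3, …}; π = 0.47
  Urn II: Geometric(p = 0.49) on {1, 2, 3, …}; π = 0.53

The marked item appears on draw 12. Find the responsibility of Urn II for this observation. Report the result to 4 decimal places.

0.0163

P(component k | x) = P(Z=k)·f_k(x) / marginal(x), where marginal(x) = Σ_j P(Z=j)·f_j(x).
Geometric probabilities:
  L_I = 0.0202873
  L_II = 0.000297487
Multiply by the mixture weights:
  P(Z=I)·L_I = 0.47 × 0.0202873 = 0.00953504
  P(Z=II)·L_II = 0.53 × 0.000297487 = 0.000157668
Sum: 0.00953504 + 0.000157668 = 0.00969271
So the posterior for Urn II is 0.000157668 / 0.00969271 ≈ 0.0163.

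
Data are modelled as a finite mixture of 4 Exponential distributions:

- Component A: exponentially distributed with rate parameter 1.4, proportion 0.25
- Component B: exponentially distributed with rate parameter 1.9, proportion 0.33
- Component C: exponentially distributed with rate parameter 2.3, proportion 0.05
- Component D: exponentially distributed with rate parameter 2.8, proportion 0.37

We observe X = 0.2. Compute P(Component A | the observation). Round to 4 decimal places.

Posterior ∝ prior × likelihood, so P(k | x) ∝ π_k f_k(x); normalise over all components.
Component likelihoods at x = 0.2:
  f_A = 1.0581
  f_B = 1.29934
  f_C = 1.45195
  f_D = 1.59939
Prior × likelihood for each component:
  π_A·f_A = 0.25 × 1.0581 = 0.264524
  π_B·f_B = 0.33 × 1.29934 = 0.428781
  π_C·f_C = 0.05 × 1.45195 = 0.0725976
  π_D·f_D = 0.37 × 1.59939 = 0.591773
Normaliser: 0.264524 + 0.428781 + 0.0725976 + 0.591773 = 1.35768
So the posterior for Component A is 0.264524 / 1.35768 ≈ 0.1948.

0.1948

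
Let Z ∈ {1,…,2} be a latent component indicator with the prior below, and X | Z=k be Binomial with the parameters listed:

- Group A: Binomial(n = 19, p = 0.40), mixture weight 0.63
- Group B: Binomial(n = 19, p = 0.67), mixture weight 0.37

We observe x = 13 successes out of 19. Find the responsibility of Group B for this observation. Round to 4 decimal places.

The responsibility of component k is π_k f_k(x) divided by Σ_j π_j f_j(x).
Binomial probabilities:
  L_A = C(19,13)·0.40^13·0.60^6 = 27132·6.71089e-06·0.046656 = 0.00849511
  L_B = C(19,13)·0.67^13·0.33^6 = 27132·0.00548242·0.00129147 = 0.192105
Multiply by the mixture weights:
  π_A·L_A = 0.63 × 0.00849511 = 0.00535192
  π_B·L_B = 0.37 × 0.192105 = 0.0710787
Evidence: 0.00535192 + 0.0710787 = 0.0764306
P(Group B | data) = 0.0710787 / 0.0764306 ≈ 0.9300

0.9300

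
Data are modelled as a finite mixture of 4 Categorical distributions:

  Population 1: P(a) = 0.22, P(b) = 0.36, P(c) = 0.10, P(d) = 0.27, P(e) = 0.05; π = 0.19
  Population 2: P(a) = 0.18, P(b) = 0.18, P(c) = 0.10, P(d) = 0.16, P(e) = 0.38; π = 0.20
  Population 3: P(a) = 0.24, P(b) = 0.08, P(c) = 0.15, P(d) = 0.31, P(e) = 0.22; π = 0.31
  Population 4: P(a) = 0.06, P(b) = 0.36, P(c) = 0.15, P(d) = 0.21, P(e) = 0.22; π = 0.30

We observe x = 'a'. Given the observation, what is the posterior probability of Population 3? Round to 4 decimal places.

0.4371

Posterior ∝ prior × likelihood, so P(k | x) ∝ w_k f_k(x); normalise over all components.
Evaluate each component's likelihood at the observed value:
  p_1 = 0.22
  p_2 = 0.18
  p_3 = 0.24
  p_4 = 0.06
Weight by the priors:
  w_1·p_1 = 0.19 × 0.22 = 0.0418
  w_2·p_2 = 0.20 × 0.18 = 0.036
  w_3·p_3 = 0.31 × 0.24 = 0.0744
  w_4·p_4 = 0.30 × 0.06 = 0.018
Marginal: 0.0418 + 0.036 + 0.0744 + 0.018 = 0.1702
P(Population 3 | 'a') ≈ 0.4371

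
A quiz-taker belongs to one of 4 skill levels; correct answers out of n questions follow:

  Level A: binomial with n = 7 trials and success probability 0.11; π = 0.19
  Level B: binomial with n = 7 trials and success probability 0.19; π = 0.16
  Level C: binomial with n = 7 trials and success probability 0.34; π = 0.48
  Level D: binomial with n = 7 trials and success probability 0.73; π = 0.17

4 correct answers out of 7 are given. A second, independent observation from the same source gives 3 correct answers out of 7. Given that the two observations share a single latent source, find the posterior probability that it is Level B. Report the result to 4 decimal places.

P(component k | x) = w_k·f_k(x) / marginal(x), where marginal(x) = Σ_j w_j·f_j(x).
Since both observations come from the same component, the likelihood for component k is f_k(x₁)·f_k(x₂).
  p_A = [0.00361251] × [0.0292285] = 0.000105588
  p_B = [0.0242403] × [0.10334] = 0.00250499
  p_C = [0.134467] × [0.261024] = 0.0350991
  p_D = [0.195637] × [0.0723589] = 0.0141561
Prior × likelihood for each component:
  w_A·p_A = 0.19 × 0.000105588 = 2.00617e-05
  w_B·p_B = 0.16 × 0.00250499 = 0.000400799
  w_C·p_C = 0.48 × 0.0350991 = 0.0168476
  w_D·p_D = 0.17 × 0.0141561 = 0.00240653
Sum: 2.00617e-05 + 0.000400799 + 0.0168476 + 0.00240653 = 0.019675
So the posterior for Level B is 0.000400799 / 0.019675 ≈ 0.0204.

0.0204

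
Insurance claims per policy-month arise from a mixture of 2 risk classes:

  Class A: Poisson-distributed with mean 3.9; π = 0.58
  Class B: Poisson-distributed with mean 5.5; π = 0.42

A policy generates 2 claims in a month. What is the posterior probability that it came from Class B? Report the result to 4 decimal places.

By Bayes' theorem, P(k | x) = P(Z=k) f_k(x) / Σ_j P(Z=j) f_j(x).
Component likelihoods at x = 2 claims:
  f_A = 0.15394
  f_B = 0.0618124
Unnormalised posteriors:
  P(Z=A)·f_A = 0.58 × 0.15394 = 0.089285
  P(Z=B)·f_B = 0.42 × 0.0618124 = 0.0259612
Marginal: 0.089285 + 0.0259612 = 0.115246
P(Class B | 2 claims) ≈ 0.2253

0.2253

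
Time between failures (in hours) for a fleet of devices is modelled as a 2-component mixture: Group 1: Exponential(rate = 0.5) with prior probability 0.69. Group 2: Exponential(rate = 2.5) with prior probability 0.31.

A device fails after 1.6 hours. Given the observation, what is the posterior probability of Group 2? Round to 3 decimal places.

Posterior ∝ prior × likelihood, so P(k | x) ∝ π_k f_k(x); normalise over all components.
Exponential densities:
  f_1 = 0.224664
  f_2 = 0.0457891
Multiply by the mixture weights:
  π_1·f_1 = 0.69 × 0.224664 = 0.155018
  π_2·f_2 = 0.31 × 0.0457891 = 0.0141946
Marginal: 0.155018 + 0.0141946 = 0.169213
Responsibility of Group 2: 0.0141946 / 0.169213 ≈ 0.084

0.084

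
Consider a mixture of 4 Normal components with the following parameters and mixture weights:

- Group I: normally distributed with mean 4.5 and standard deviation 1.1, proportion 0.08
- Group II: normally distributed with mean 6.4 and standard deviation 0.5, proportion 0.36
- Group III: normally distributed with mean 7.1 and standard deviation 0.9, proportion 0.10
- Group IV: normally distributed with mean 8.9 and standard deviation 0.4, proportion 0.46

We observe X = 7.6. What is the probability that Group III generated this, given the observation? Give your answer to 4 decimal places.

By Bayes' theorem, P(k | x) = P(Z=k) f_k(x) / Σ_j P(Z=j) f_j(x).
Normal densities:
  L_I = 0.00683757
  L_II = 0.0447891
  L_III = 0.37988
  L_IV = 0.00507262
Unnormalised posteriors:
  P(Z=I)·L_I = 0.08 × 0.00683757 = 0.000547005
  P(Z=II)·L_II = 0.36 × 0.0447891 = 0.0161241
  P(Z=III)·L_III = 0.10 × 0.37988 = 0.037988
  P(Z=IV)·L_IV = 0.46 × 0.00507262 = 0.00233341
Marginal: 0.000547005 + 0.0161241 + 0.037988 + 0.00233341 = 0.0569925
P(Group III | data) ≈ 0.6665

0.6665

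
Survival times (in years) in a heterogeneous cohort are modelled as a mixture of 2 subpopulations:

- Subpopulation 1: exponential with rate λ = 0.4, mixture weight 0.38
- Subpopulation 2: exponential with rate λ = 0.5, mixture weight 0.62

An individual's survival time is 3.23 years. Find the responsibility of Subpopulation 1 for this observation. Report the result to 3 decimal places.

P(component k | x) = P(Z=k)·f_k(x) / marginal(x), where marginal(x) = Σ_j P(Z=j)·f_j(x).
Evaluate each component's likelihood at the observed value:
  p_1 = 0.4·e^(−0.4·3.23) = 0.4·e^(−1.2920) = 0.109888
  p_2 = 0.5·e^(−0.5·3.23) = 0.5·e^(−1.6150) = 0.0994453
Prior × likelihood for each component:
  P(Z=1)·p_1 = 0.38 × 0.109888 = 0.0417576
  P(Z=2)·p_2 = 0.62 × 0.0994453 = 0.0616561
Denominator: 0.0417576 + 0.0616561 = 0.103414
Responsibility of Subpopulation 1: 0.0417576 / 0.103414 ≈ 0.404

0.404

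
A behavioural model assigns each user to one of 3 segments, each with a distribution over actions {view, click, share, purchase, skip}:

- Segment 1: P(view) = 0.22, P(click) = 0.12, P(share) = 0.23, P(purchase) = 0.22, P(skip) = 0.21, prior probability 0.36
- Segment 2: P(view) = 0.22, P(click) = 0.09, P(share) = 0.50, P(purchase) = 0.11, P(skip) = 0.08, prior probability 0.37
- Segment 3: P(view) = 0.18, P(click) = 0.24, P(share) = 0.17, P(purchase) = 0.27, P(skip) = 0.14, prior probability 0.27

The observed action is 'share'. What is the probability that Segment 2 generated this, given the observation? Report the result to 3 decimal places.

0.590

The responsibility of component k is w_k f_k(x) divided by Σ_j w_j f_j(x).
Categorical probabilities:
  p_1 = P(share | comp) = 0.23
  p_2 = P(share | comp) = 0.50
  p_3 = P(share | comp) = 0.17
Weight by the priors:
  w_1·p_1 = 0.36 × 0.23 = 0.0828
  w_2·p_2 = 0.37 × 0.5 = 0.185
  w_3·p_3 = 0.27 × 0.17 = 0.0459
Denominator: 0.0828 + 0.185 + 0.0459 = 0.3137
P(Segment 2 | x) = 0.185 / 0.3137 ≈ 0.590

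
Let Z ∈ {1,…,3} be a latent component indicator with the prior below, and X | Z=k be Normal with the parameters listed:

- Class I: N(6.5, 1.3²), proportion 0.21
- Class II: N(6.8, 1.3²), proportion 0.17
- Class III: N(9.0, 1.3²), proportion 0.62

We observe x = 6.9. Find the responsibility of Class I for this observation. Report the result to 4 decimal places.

0.3723

The responsibility of component k is w_k f_k(x) divided by Σ_j w_j f_j(x).
Normal densities:
  p_I = 0.29269
  p_II = 0.305972
  p_III = 0.0832392
Prior × likelihood for each component:
  w_I·p_I = 0.21 × 0.29269 = 0.061465
  w_II·p_II = 0.17 × 0.305972 = 0.0520153
  w_III·p_III = 0.62 × 0.0832392 = 0.0516083
Denominator: 0.061465 + 0.0520153 + 0.0516083 = 0.165089
Responsibility of Class I: 0.061465 / 0.165089 ≈ 0.3723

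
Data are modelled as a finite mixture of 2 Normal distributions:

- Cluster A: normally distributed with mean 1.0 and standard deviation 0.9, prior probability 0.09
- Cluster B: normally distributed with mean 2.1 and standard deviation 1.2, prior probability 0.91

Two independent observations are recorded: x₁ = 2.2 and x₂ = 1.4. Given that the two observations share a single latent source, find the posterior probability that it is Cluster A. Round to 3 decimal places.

P(component k | x) = π_k·f_k(x) / marginal(x), where marginal(x) = Σ_j π_j·f_j(x).
Since both observations come from the same component, the likelihood for component k is f_k(x₁)·f_k(x₂).
  p_A = [(1/(0.9·√(2π)))·exp(−(2.2−1.0)²/(2·0.9²)) = 0.443269·exp(-0.88889) = 0.182233] × [0.401582] = 0.0731817
  p_B = [(1/(1.2·√(2π)))·exp(−(2.2−2.1)²/(2·1.2²)) = 0.332452·exp(-0.00347) = 0.3313] × [0.280439] = 0.0929093
Multiply by the mixture weights:
  π_A·p_A = 0.09 × 0.0731817 = 0.00658635
  π_B·p_B = 0.91 × 0.0929093 = 0.0845475
Marginal: 0.00658635 + 0.0845475 = 0.0911338
P(Cluster A | x) ≈ 0.072

0.072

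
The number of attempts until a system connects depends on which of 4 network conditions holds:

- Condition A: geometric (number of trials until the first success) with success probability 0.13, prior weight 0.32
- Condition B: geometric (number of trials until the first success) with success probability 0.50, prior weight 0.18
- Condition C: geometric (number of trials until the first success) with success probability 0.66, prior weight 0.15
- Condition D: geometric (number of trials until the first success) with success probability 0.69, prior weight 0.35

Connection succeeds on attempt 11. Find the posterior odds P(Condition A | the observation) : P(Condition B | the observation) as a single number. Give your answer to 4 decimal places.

The posterior odds equal the prior odds times the likelihood ratio: (π_i/π_j)·(f_i(x)/f_j(x)).
Geometric probabilities:
  f_A = 0.032295
  f_B = 0.000488281
  f_C = 1.36249e-05
  f_D = 5.65544e-06
0.0103344 / 8.78906e-05 ≈ 117.5827

117.5827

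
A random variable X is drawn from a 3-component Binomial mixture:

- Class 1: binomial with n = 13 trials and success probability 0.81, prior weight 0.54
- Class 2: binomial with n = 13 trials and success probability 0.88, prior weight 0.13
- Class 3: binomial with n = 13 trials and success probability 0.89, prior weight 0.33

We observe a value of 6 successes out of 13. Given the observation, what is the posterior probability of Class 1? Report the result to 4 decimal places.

Posterior ∝ prior × likelihood, so P(k | x) ∝ π_k f_k(x); normalise over all components.
Binomial probabilities:
  f_1 = C(13,6)·0.81^6·0.19^7 = 1716·0.28243·8.93872e-06 = 0.00433214
  f_2 = C(13,6)·0.88^6·0.12^7 = 1716·0.464404·3.58318e-07 = 0.00028555
  f_3 = C(13,6)·0.89^6·0.11^7 = 1716·0.496981·1.94872e-07 = 0.00016619
Weight by the priors:
  π_1·f_1 = 0.54 × 0.00433214 = 0.00233936
  π_2·f_2 = 0.13 × 0.00028555 = 3.71215e-05
  π_3·f_3 = 0.33 × 0.00016619 = 5.48429e-05
Marginal: 0.00233936 + 3.71215e-05 + 5.48429e-05 = 0.00243132
P(Class 1 | the observation) ≈ 0.9622

0.9622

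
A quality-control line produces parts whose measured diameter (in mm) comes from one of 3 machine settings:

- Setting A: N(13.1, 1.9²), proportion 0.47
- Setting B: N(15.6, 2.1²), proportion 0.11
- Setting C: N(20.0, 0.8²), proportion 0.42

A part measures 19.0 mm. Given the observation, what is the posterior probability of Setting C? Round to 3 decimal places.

By Bayes' theorem, P(k | x) = π_k f_k(x) / Σ_j π_j f_j(x).
Component likelihoods at x = 19.0 mm:
  f_A = 0.00169153
  f_B = 0.0512247
  f_C = 0.228311
Unnormalised posteriors:
  π_A·f_A = 0.47 × 0.00169153 = 0.000795019
  π_B·f_B = 0.11 × 0.0512247 = 0.00563472
  π_C·f_C = 0.42 × 0.228311 = 0.0958908
Evidence: 0.000795019 + 0.00563472 + 0.0958908 = 0.102321
Responsibility of Setting C: 0.0958908 / 0.102321 ≈ 0.937

0.937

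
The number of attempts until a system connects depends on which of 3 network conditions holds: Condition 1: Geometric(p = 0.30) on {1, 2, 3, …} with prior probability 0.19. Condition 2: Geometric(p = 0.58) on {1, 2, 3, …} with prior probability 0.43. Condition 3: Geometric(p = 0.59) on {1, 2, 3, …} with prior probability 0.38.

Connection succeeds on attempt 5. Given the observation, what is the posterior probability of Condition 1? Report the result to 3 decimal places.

Apply Bayes' rule: the posterior for each component is proportional to its prior times its likelihood at x.
Evaluate each component's likelihood at the observed value:
  f_1 = 0.30·(1−0.30)^4 = 0.30·0.2401 = 0.07203
  f_2 = 0.58·(1−0.58)^4 = 0.58·0.031117 = 0.0180478
  f_3 = 0.59·(1−0.59)^4 = 0.59·0.0282576 = 0.016672
Prior × likelihood for each component:
  π_1·f_1 = 0.19 × 0.07203 = 0.0136857
  π_2·f_2 = 0.43 × 0.0180478 = 0.00776057
  π_3·f_3 = 0.38 × 0.016672 = 0.00633536
Denominator: 0.0136857 + 0.00776057 + 0.00633536 = 0.0277816
So the posterior for Condition 1 is 0.0136857 / 0.0277816 ≈ 0.493.

0.493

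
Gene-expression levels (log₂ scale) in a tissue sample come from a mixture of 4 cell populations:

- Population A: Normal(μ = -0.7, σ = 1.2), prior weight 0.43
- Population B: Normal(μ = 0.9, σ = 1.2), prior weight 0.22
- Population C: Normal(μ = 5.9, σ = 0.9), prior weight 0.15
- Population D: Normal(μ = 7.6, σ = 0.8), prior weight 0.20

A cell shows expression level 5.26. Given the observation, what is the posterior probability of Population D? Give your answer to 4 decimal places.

0.0260

P(component k | x) = π_k·f_k(x) / marginal(x), where marginal(x) = Σ_j π_j·f_j(x).
Component likelihoods at x = 5.26:
  p_A = (1/(1.2·√(2π)))·exp(−(5.26−-0.7)²/(2·1.2²)) = 0.332452·exp(-12.33389) = 1.46281e-06
  p_B = (1/(1.2·√(2π)))·exp(−(5.26−0.9)²/(2·1.2²)) = 0.332452·exp(-6.60056) = 0.000452006
  p_C = (1/(0.9·√(2π)))·exp(−(5.26−5.9)²/(2·0.9²)) = 0.443269·exp(-0.25284) = 0.34424
  p_D = (1/(0.8·√(2π)))·exp(−(5.26−7.6)²/(2·0.8²)) = 0.498678·exp(-4.27781) = 0.00691815
Prior × likelihood for each component:
  π_A·p_A = 0.43 × 1.46281e-06 = 6.2901e-07
  π_B·p_B = 0.22 × 0.000452006 = 9.94413e-05
  π_C·p_C = 0.15 × 0.34424 = 0.0516359
  π_D·p_D = 0.20 × 0.00691815 = 0.00138363
Normaliser: 6.2901e-07 + 9.94413e-05 + 0.0516359 + 0.00138363 = 0.0531196
So the posterior for Population D is 0.00138363 / 0.0531196 ≈ 0.0260.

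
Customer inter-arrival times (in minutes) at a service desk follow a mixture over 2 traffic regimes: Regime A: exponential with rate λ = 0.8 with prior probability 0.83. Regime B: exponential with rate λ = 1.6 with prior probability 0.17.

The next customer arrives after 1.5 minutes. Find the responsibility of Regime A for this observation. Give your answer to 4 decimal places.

0.8902

By Bayes' theorem, P(k | x) = π_k f_k(x) / Σ_j π_j f_j(x).
Evaluate each component's likelihood at the observed value:
  L_A = 0.240955
  L_B = 0.145149
Unnormalised posteriors:
  π_A·L_A = 0.83 × 0.240955 = 0.199993
  π_B·L_B = 0.17 × 0.145149 = 0.0246753
Sum: 0.199993 + 0.0246753 = 0.224668
P(Regime A | x) = 0.199993 / 0.224668 ≈ 0.8902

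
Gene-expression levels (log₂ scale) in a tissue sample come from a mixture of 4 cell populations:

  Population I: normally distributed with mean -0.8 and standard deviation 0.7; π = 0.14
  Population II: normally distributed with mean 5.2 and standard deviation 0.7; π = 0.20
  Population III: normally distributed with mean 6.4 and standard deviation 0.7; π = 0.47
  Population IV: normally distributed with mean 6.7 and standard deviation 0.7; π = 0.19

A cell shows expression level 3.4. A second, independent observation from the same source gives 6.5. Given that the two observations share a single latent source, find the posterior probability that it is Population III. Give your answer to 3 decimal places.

By Bayes' theorem, P(k | x) = π_k f_k(x) / Σ_j π_j f_j(x).
Since both observations come from the same component, the likelihood for component k is f_k(x₁)·f_k(x₂).
  f_I = [(1/(0.7·√(2π)))·exp(−(3.4−-0.8)²/(2·0.7²)) = 0.569918·exp(-18.00000) = 8.67983e-09] × [1.3802e-24] = 1.19799e-32
  f_II = [(1/(0.7·√(2π)))·exp(−(3.4−5.2)²/(2·0.7²)) = 0.569918·exp(-3.30612) = 0.0208921] × [0.101596] = 0.00212255
  f_III = [(1/(0.7·√(2π)))·exp(−(3.4−6.4)²/(2·0.7²)) = 0.569918·exp(-9.18367) = 5.8532e-05] × [0.564132] = 3.30197e-05
  f_IV = [(1/(0.7·√(2π)))·exp(−(3.4−6.7)²/(2·0.7²)) = 0.569918·exp(-11.11224) = 8.50796e-06] × [0.547124] = 4.65491e-06
Prior × likelihood for each component:
  π_I·f_I = 0.14 × 1.19799e-32 = 1.67719e-33
  π_II·f_II = 0.20 × 0.00212255 = 0.000424509
  π_III·f_III = 0.47 × 3.30197e-05 = 1.55193e-05
  π_IV·f_IV = 0.19 × 4.65491e-06 = 8.84433e-07
Sum: 1.67719e-33 + 0.000424509 + 1.55193e-05 + 8.84433e-07 = 0.000440913
P(Population III | x₁, x₂) = 1.55193e-05 / 0.000440913 ≈ 0.035

0.035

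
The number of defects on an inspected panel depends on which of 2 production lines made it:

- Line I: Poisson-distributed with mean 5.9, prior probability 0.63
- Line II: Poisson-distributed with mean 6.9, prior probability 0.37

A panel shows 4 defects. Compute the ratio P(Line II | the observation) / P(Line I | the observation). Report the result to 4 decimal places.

Only the two components matter; the odds are (P(Z=i) f_i(x)) / (P(Z=j) f_j(x)).
Evaluate each component's likelihood at the observed value:
  L_I = e^(−5.9)·5.9^4/4! = 0.138312
  L_II = e^(−6.9)·6.9^4/4! = 0.0951816
0.0352172 / 0.0871365 ≈ 0.4042

0.4042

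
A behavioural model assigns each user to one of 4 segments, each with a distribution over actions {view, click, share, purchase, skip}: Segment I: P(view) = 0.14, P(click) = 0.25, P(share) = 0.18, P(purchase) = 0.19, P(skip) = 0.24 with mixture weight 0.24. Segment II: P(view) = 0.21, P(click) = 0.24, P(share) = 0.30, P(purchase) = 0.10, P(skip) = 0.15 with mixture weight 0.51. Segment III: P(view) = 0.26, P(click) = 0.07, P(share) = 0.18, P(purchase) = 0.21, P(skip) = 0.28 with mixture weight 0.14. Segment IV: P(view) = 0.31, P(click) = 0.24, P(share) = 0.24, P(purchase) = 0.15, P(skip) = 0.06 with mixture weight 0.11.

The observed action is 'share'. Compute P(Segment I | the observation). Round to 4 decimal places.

0.1743

By Bayes' theorem, P(k | x) = P(Z=k) f_k(x) / Σ_j P(Z=j) f_j(x).
Categorical probabilities:
  L_I = P(share | comp) = 0.18
  L_II = P(share | comp) = 0.30
  L_III = P(share | comp) = 0.18
  L_IV = P(share | comp) = 0.24
Unnormalised posteriors:
  P(Z=I)·L_I = 0.24 × 0.18 = 0.0432
  P(Z=II)·L_II = 0.51 × 0.3 = 0.153
  P(Z=III)·L_III = 0.14 × 0.18 = 0.0252
  P(Z=IV)·L_IV = 0.11 × 0.24 = 0.0264
Normaliser: 0.0432 + 0.153 + 0.0252 + 0.0264 = 0.2478
So the posterior for Segment I is 0.0432 / 0.2478 ≈ 0.1743.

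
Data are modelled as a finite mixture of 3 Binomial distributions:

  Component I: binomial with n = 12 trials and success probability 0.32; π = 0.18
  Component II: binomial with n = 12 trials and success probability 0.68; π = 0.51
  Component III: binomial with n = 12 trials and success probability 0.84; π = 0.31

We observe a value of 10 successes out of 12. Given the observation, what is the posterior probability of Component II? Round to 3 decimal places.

The responsibility of component k is π_k f_k(x) divided by Σ_j π_j f_j(x).
Binomial probabilities:
  p_I = C(12,10)·0.32^10·0.68^2 = 66·1.1259e-05·0.4624 = 0.000343607
  p_II = C(12,10)·0.68^10·0.32^2 = 66·0.0211392·0.1024 = 0.142867
  p_III = C(12,10)·0.84^10·0.16^2 = 66·0.174901·0.0256 = 0.295513
Prior × likelihood for each component:
  π_I·p_I = 0.18 × 0.000343607 = 6.18492e-05
  π_II·p_II = 0.51 × 0.142867 = 0.0728624
  π_III·p_III = 0.31 × 0.295513 = 0.0916091
Evidence: 6.18492e-05 + 0.0728624 + 0.0916091 = 0.164533
P(Component II | data) = 0.0728624 / 0.164533 ≈ 0.443

0.443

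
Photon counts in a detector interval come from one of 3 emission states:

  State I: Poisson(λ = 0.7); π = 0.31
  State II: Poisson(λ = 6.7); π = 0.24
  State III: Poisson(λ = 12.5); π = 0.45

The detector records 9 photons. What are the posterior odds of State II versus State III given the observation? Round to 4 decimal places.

Since P(k|x) ∝ w_k f_k(x), the posterior odds are w_i f_i(x) / (w_j f_j(x)).
Component likelihoods at x = 9 photons:
  f_I = 5.52221e-08
  f_II = 0.0922863
  f_III = 0.0765149
Posterior odds = (w_II·f_II) / (w_III·f_III) = (0.24·0.0922863) / (0.45·0.0765149) = 0.0221487 / 0.0344317 ≈ 0.6433

0.6433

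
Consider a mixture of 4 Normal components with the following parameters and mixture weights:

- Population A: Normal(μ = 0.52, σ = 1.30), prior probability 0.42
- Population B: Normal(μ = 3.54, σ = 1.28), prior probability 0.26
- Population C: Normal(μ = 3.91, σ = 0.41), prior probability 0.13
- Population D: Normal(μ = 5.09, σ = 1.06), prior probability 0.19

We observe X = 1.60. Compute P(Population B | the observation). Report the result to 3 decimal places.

The responsibility of component k is π_k f_k(x) divided by Σ_j π_j f_j(x).
Component likelihoods at x = 1.60:
  p_A = 0.217318
  p_B = 0.0988296
  p_C = 1.24477e-07
  p_D = 0.001666
Multiply by the mixture weights:
  π_A·p_A = 0.42 × 0.217318 = 0.0912737
  π_B·p_B = 0.26 × 0.0988296 = 0.0256957
  π_C·p_C = 0.13 × 1.24477e-07 = 1.6182e-08
  π_D·p_D = 0.19 × 0.001666 = 0.00031654
Denominator: 0.0912737 + 0.0256957 + 1.6182e-08 + 0.00031654 = 0.117286
P(Population B | the observation) = 0.0256957 / 0.117286 ≈ 0.219

0.219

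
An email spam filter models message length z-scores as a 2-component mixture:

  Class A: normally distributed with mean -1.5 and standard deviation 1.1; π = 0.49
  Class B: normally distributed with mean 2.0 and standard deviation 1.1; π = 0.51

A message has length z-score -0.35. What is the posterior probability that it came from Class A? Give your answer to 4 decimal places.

0.8450

By Bayes' theorem, P(k | x) = w_k f_k(x) / Σ_j w_j f_j(x).
Evaluate each component's likelihood at the observed value:
  f_A = (1/(1.1·√(2π)))·exp(−(-0.35−-1.5)²/(2·1.1²)) = 0.362675·exp(-0.54649) = 0.209981
  f_B = (1/(1.1·√(2π)))·exp(−(-0.35−2.0)²/(2·1.1²)) = 0.362675·exp(-2.28202) = 0.0370209
Prior × likelihood for each component:
  w_A·f_A = 0.49 × 0.209981 = 0.102891
  w_B·f_B = 0.51 × 0.0370209 = 0.0188806
Marginal: 0.102891 + 0.0188806 = 0.121772
So the posterior for Class A is 0.102891 / 0.121772 ≈ 0.8450.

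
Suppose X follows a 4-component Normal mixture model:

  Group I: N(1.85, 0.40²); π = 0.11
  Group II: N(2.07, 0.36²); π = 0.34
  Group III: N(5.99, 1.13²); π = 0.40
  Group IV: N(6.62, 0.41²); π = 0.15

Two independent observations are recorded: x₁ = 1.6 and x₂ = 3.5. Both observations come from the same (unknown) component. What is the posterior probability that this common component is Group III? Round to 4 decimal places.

P(component k | x) = w_k·f_k(x) / marginal(x), where marginal(x) = Σ_j w_j·f_j(x).
Since both observations come from the same component, the likelihood for component k is f_k(x₁)·f_k(x₂).
  p_I = [(1/(0.40·√(2π)))·exp(−(1.6−1.85)²/(2·0.40²)) = 0.997356·exp(-0.19531) = 0.820402] × [0.000201351] = 0.000165189
  p_II = [(1/(0.36·√(2π)))·exp(−(1.6−2.07)²/(2·0.36²)) = 1.108173·exp(-0.85224) = 0.472591] × [0.000415278] = 0.000196257
  p_III = [(1/(1.13·√(2π)))·exp(−(1.6−5.99)²/(2·1.13²)) = 0.353046·exp(-7.54644) = 0.000186404] × [0.0311497] = 5.80642e-06
  p_IV = [(1/(0.41·√(2π)))·exp(−(1.6−6.62)²/(2·0.41²)) = 0.973030·exp(-74.95657) = 2.72207e-33] × [2.59107e-13] = 7.05309e-46
Prior × likelihood for each component:
  w_I·p_I = 0.11 × 0.000165189 = 1.81708e-05
  w_II·p_II = 0.34 × 0.000196257 = 6.67273e-05
  w_III·p_III = 0.40 × 5.80642e-06 = 2.32257e-06
  w_IV·p_IV = 0.15 × 7.05309e-46 = 1.05796e-46
Normaliser: 1.81708e-05 + 6.67273e-05 + 2.32257e-06 + 1.05796e-46 = 8.72206e-05
P(Group III | data) ≈ 0.0266

0.0266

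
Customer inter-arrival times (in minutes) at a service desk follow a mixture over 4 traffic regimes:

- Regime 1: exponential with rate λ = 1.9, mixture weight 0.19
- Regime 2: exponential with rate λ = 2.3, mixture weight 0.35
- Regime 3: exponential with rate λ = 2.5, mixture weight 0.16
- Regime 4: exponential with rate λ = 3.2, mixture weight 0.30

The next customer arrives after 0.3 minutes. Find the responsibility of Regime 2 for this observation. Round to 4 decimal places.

P(component k | x) = π_k·f_k(x) / marginal(x), where marginal(x) = Σ_j π_j·f_j(x).
Evaluate each component's likelihood at the observed value:
  p_1 = 1.0745
  p_2 = 1.15362
  p_3 = 1.18092
  p_4 = 1.22526
Unnormalised posteriors:
  π_1·p_1 = 0.19 × 1.0745 = 0.204155
  π_2·p_2 = 0.35 × 1.15362 = 0.403769
  π_3·p_3 = 0.16 × 1.18092 = 0.188947
  π_4·p_4 = 0.30 × 1.22526 = 0.367577
Sum: 0.204155 + 0.403769 + 0.188947 + 0.367577 = 1.16445
So the posterior for Regime 2 is 0.403769 / 1.16445 ≈ 0.3467.

0.3467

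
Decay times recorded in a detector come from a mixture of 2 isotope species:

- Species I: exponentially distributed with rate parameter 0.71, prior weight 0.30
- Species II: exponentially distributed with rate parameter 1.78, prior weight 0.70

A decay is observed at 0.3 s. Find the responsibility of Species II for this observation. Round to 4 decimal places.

0.8093

Apply Bayes' rule: the posterior for each component is proportional to its prior times its likelihood at x.
Evaluate each component's likelihood at the observed value:
  f_I = 0.573791
  f_II = 1.04353
Weight by the priors:
  π_I·f_I = 0.30 × 0.573791 = 0.172137
  π_II·f_II = 0.70 × 1.04353 = 0.730474
Marginal: 0.172137 + 0.730474 = 0.902611
P(Species II | 0.3 s) = 0.730474 / 0.902611 ≈ 0.8093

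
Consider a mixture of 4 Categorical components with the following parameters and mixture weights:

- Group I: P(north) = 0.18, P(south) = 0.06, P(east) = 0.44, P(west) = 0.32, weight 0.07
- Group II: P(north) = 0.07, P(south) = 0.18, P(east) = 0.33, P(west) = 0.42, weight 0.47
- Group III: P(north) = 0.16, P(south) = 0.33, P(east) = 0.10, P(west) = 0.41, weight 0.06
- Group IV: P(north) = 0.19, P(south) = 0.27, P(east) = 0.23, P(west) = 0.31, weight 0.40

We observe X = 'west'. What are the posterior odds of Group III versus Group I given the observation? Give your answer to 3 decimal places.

Since P(k|x) ∝ w_k f_k(x), the posterior odds are w_i f_i(x) / (w_j f_j(x)).
Evaluate each component's likelihood at the observed value:
  L_I = P(west | comp) = 0.32
  L_II = P(west | comp) = 0.42
  L_III = P(west | comp) = 0.41
  L_IV = P(west | comp) = 0.31
0.0246 / 0.0224 ≈ 1.098

1.098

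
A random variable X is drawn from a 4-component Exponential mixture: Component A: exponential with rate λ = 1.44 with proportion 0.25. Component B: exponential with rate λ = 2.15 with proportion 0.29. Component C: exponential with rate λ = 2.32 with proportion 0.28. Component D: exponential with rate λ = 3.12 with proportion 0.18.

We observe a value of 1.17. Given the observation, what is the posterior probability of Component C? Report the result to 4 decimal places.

P(component k | x) = w_k·f_k(x) / marginal(x), where marginal(x) = Σ_j w_j·f_j(x).
Evaluate each component's likelihood at the observed value:
  p_A = 0.267093
  p_B = 0.173768
  p_C = 0.153688
  p_D = 0.0810599
Prior × likelihood for each component:
  w_A·p_A = 0.25 × 0.267093 = 0.0667733
  w_B·p_B = 0.29 × 0.173768 = 0.0503928
  w_C·p_C = 0.28 × 0.153688 = 0.0430325
  w_D·p_D = 0.18 × 0.0810599 = 0.0145908
Sum: 0.0667733 + 0.0503928 + 0.0430325 + 0.0145908 = 0.17479
Responsibility of Component C: 0.0430325 / 0.17479 ≈ 0.2462

0.2462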